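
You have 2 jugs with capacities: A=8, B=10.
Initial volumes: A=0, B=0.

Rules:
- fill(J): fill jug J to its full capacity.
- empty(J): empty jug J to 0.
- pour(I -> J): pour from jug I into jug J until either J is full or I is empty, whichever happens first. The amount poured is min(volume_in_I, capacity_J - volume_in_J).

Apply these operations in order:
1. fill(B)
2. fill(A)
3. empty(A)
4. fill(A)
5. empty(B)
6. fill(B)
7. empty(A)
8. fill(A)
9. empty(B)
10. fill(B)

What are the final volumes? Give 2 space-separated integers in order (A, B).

Step 1: fill(B) -> (A=0 B=10)
Step 2: fill(A) -> (A=8 B=10)
Step 3: empty(A) -> (A=0 B=10)
Step 4: fill(A) -> (A=8 B=10)
Step 5: empty(B) -> (A=8 B=0)
Step 6: fill(B) -> (A=8 B=10)
Step 7: empty(A) -> (A=0 B=10)
Step 8: fill(A) -> (A=8 B=10)
Step 9: empty(B) -> (A=8 B=0)
Step 10: fill(B) -> (A=8 B=10)

Answer: 8 10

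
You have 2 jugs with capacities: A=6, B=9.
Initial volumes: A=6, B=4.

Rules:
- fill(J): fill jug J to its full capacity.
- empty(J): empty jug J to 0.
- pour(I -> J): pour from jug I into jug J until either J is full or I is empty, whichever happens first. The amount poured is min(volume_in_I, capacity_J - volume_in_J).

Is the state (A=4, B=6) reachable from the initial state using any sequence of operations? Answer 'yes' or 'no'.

Answer: no

Derivation:
BFS explored all 20 reachable states.
Reachable set includes: (0,0), (0,1), (0,3), (0,4), (0,6), (0,7), (0,9), (1,0), (1,9), (3,0), (3,9), (4,0) ...
Target (A=4, B=6) not in reachable set → no.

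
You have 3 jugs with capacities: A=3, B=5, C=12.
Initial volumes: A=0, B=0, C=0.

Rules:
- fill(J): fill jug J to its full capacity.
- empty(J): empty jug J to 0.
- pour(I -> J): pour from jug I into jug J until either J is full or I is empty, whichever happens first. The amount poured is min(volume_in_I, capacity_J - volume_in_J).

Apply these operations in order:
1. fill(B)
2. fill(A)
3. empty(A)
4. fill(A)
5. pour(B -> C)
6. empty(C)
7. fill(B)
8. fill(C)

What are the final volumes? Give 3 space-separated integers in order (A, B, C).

Answer: 3 5 12

Derivation:
Step 1: fill(B) -> (A=0 B=5 C=0)
Step 2: fill(A) -> (A=3 B=5 C=0)
Step 3: empty(A) -> (A=0 B=5 C=0)
Step 4: fill(A) -> (A=3 B=5 C=0)
Step 5: pour(B -> C) -> (A=3 B=0 C=5)
Step 6: empty(C) -> (A=3 B=0 C=0)
Step 7: fill(B) -> (A=3 B=5 C=0)
Step 8: fill(C) -> (A=3 B=5 C=12)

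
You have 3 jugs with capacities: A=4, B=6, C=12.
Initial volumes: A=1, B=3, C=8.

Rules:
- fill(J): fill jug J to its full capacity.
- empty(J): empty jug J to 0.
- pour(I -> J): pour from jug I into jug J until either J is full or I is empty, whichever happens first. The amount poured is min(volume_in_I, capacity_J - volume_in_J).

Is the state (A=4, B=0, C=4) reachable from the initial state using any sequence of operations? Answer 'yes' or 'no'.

BFS from (A=1, B=3, C=8):
  1. empty(A) -> (A=0 B=3 C=8)
  2. empty(B) -> (A=0 B=0 C=8)
  3. pour(C -> A) -> (A=4 B=0 C=4)
Target reached → yes.

Answer: yes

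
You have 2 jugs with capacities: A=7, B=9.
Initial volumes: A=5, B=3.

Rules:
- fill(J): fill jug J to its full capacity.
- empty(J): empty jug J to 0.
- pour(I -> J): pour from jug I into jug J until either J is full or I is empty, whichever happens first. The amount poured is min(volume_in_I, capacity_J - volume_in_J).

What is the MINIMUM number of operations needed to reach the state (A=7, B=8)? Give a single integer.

BFS from (A=5, B=3). One shortest path:
  1. pour(A -> B) -> (A=0 B=8)
  2. fill(A) -> (A=7 B=8)
Reached target in 2 moves.

Answer: 2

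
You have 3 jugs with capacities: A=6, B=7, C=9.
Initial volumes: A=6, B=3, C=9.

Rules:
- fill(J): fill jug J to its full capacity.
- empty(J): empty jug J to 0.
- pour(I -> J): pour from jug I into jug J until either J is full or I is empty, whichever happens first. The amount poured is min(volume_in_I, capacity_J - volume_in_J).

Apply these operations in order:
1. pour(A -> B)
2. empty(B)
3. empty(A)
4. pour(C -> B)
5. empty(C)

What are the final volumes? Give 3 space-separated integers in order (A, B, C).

Answer: 0 7 0

Derivation:
Step 1: pour(A -> B) -> (A=2 B=7 C=9)
Step 2: empty(B) -> (A=2 B=0 C=9)
Step 3: empty(A) -> (A=0 B=0 C=9)
Step 4: pour(C -> B) -> (A=0 B=7 C=2)
Step 5: empty(C) -> (A=0 B=7 C=0)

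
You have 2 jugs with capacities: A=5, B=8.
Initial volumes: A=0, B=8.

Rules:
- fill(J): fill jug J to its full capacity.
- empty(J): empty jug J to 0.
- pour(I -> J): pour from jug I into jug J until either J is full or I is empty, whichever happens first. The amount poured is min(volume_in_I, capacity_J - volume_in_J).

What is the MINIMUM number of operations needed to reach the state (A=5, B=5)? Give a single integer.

BFS from (A=0, B=8). One shortest path:
  1. fill(A) -> (A=5 B=8)
  2. empty(B) -> (A=5 B=0)
  3. pour(A -> B) -> (A=0 B=5)
  4. fill(A) -> (A=5 B=5)
Reached target in 4 moves.

Answer: 4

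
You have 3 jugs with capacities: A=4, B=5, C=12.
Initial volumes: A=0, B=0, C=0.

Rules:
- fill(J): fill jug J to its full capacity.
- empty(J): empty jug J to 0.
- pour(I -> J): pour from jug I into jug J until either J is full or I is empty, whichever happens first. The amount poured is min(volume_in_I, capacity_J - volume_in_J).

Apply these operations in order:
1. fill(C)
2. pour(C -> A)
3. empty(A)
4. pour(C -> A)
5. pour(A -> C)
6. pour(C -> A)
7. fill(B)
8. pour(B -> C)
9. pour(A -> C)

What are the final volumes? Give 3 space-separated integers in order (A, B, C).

Answer: 1 0 12

Derivation:
Step 1: fill(C) -> (A=0 B=0 C=12)
Step 2: pour(C -> A) -> (A=4 B=0 C=8)
Step 3: empty(A) -> (A=0 B=0 C=8)
Step 4: pour(C -> A) -> (A=4 B=0 C=4)
Step 5: pour(A -> C) -> (A=0 B=0 C=8)
Step 6: pour(C -> A) -> (A=4 B=0 C=4)
Step 7: fill(B) -> (A=4 B=5 C=4)
Step 8: pour(B -> C) -> (A=4 B=0 C=9)
Step 9: pour(A -> C) -> (A=1 B=0 C=12)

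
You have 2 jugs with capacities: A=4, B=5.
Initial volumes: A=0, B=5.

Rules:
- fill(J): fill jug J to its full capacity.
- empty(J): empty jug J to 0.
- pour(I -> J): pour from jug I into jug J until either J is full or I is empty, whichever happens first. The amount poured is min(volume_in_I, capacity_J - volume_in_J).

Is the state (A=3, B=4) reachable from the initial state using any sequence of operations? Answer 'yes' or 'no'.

BFS explored all 18 reachable states.
Reachable set includes: (0,0), (0,1), (0,2), (0,3), (0,4), (0,5), (1,0), (1,5), (2,0), (2,5), (3,0), (3,5) ...
Target (A=3, B=4) not in reachable set → no.

Answer: no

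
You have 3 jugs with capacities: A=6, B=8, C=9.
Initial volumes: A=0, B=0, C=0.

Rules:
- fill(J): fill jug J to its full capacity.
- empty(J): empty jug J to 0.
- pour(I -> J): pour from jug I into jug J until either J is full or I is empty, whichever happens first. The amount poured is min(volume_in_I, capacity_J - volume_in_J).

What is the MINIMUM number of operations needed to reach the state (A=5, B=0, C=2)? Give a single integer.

Answer: 7

Derivation:
BFS from (A=0, B=0, C=0). One shortest path:
  1. fill(B) -> (A=0 B=8 C=0)
  2. pour(B -> C) -> (A=0 B=0 C=8)
  3. fill(B) -> (A=0 B=8 C=8)
  4. pour(B -> A) -> (A=6 B=2 C=8)
  5. pour(A -> C) -> (A=5 B=2 C=9)
  6. empty(C) -> (A=5 B=2 C=0)
  7. pour(B -> C) -> (A=5 B=0 C=2)
Reached target in 7 moves.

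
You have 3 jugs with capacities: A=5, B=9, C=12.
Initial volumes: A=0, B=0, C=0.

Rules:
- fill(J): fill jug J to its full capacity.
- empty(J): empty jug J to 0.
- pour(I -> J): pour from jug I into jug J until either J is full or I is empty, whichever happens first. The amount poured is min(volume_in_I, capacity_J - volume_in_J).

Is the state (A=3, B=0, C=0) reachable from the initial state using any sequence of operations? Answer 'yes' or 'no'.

BFS from (A=0, B=0, C=0):
  1. fill(C) -> (A=0 B=0 C=12)
  2. pour(C -> B) -> (A=0 B=9 C=3)
  3. empty(B) -> (A=0 B=0 C=3)
  4. pour(C -> A) -> (A=3 B=0 C=0)
Target reached → yes.

Answer: yes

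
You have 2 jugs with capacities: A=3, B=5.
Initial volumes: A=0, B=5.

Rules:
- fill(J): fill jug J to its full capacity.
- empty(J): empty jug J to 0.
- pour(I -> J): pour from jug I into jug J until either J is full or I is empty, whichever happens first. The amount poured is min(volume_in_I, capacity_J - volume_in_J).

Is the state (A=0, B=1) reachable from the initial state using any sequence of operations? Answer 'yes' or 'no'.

Answer: yes

Derivation:
BFS from (A=0, B=5):
  1. fill(A) -> (A=3 B=5)
  2. empty(B) -> (A=3 B=0)
  3. pour(A -> B) -> (A=0 B=3)
  4. fill(A) -> (A=3 B=3)
  5. pour(A -> B) -> (A=1 B=5)
  6. empty(B) -> (A=1 B=0)
  7. pour(A -> B) -> (A=0 B=1)
Target reached → yes.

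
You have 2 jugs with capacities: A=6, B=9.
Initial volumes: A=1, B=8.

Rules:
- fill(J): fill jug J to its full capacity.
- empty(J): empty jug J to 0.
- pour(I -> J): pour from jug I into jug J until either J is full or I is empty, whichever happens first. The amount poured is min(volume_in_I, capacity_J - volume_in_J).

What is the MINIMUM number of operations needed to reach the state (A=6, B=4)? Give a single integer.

BFS from (A=1, B=8). One shortest path:
  1. fill(B) -> (A=1 B=9)
  2. pour(B -> A) -> (A=6 B=4)
Reached target in 2 moves.

Answer: 2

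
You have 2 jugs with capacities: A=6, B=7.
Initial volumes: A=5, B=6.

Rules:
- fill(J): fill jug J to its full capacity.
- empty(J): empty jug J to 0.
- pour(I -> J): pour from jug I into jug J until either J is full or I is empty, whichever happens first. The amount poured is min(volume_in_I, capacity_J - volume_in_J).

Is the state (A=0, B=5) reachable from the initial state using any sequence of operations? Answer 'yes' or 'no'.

BFS from (A=5, B=6):
  1. empty(B) -> (A=5 B=0)
  2. pour(A -> B) -> (A=0 B=5)
Target reached → yes.

Answer: yes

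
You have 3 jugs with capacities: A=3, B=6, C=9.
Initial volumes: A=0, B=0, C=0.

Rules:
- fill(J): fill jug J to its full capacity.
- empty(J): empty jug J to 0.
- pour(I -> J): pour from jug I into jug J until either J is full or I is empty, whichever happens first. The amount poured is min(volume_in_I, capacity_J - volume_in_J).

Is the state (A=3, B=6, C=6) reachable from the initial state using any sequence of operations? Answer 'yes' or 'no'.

Answer: yes

Derivation:
BFS from (A=0, B=0, C=0):
  1. fill(B) -> (A=0 B=6 C=0)
  2. fill(C) -> (A=0 B=6 C=9)
  3. pour(C -> A) -> (A=3 B=6 C=6)
Target reached → yes.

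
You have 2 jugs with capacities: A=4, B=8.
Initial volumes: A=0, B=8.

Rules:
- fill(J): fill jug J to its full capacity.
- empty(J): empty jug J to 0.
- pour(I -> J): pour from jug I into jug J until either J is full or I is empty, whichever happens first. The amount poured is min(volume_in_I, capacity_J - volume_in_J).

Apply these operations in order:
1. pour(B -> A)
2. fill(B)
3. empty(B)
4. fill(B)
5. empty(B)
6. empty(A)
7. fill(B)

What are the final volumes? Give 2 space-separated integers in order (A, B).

Answer: 0 8

Derivation:
Step 1: pour(B -> A) -> (A=4 B=4)
Step 2: fill(B) -> (A=4 B=8)
Step 3: empty(B) -> (A=4 B=0)
Step 4: fill(B) -> (A=4 B=8)
Step 5: empty(B) -> (A=4 B=0)
Step 6: empty(A) -> (A=0 B=0)
Step 7: fill(B) -> (A=0 B=8)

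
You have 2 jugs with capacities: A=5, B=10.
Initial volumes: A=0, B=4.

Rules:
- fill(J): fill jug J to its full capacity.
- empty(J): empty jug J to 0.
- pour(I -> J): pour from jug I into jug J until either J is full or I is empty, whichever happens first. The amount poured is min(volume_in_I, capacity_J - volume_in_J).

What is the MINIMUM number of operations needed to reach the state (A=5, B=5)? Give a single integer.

Answer: 2

Derivation:
BFS from (A=0, B=4). One shortest path:
  1. fill(B) -> (A=0 B=10)
  2. pour(B -> A) -> (A=5 B=5)
Reached target in 2 moves.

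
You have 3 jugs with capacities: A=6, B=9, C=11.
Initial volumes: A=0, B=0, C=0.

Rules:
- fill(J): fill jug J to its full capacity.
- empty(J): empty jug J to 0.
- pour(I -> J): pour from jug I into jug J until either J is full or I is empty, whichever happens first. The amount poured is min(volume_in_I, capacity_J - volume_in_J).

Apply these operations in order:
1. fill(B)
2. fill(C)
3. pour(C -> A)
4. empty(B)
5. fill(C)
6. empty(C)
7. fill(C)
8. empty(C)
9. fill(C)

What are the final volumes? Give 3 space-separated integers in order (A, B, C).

Step 1: fill(B) -> (A=0 B=9 C=0)
Step 2: fill(C) -> (A=0 B=9 C=11)
Step 3: pour(C -> A) -> (A=6 B=9 C=5)
Step 4: empty(B) -> (A=6 B=0 C=5)
Step 5: fill(C) -> (A=6 B=0 C=11)
Step 6: empty(C) -> (A=6 B=0 C=0)
Step 7: fill(C) -> (A=6 B=0 C=11)
Step 8: empty(C) -> (A=6 B=0 C=0)
Step 9: fill(C) -> (A=6 B=0 C=11)

Answer: 6 0 11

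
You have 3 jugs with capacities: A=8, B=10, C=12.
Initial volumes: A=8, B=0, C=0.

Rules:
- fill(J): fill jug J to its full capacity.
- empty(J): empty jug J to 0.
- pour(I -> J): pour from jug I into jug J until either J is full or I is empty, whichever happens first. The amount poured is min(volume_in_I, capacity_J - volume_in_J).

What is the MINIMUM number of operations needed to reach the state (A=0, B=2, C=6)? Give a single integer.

BFS from (A=8, B=0, C=0). One shortest path:
  1. pour(A -> B) -> (A=0 B=8 C=0)
  2. fill(A) -> (A=8 B=8 C=0)
  3. pour(A -> B) -> (A=6 B=10 C=0)
  4. pour(A -> C) -> (A=0 B=10 C=6)
  5. pour(B -> A) -> (A=8 B=2 C=6)
  6. empty(A) -> (A=0 B=2 C=6)
Reached target in 6 moves.

Answer: 6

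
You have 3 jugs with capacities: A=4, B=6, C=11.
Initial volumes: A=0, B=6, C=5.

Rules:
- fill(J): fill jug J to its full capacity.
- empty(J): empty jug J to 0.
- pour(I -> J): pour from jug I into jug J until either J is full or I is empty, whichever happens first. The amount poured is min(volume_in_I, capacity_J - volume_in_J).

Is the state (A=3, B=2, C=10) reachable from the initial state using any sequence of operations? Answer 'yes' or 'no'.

BFS explored all 270 reachable states.
Reachable set includes: (0,0,0), (0,0,1), (0,0,2), (0,0,3), (0,0,4), (0,0,5), (0,0,6), (0,0,7), (0,0,8), (0,0,9), (0,0,10), (0,0,11) ...
Target (A=3, B=2, C=10) not in reachable set → no.

Answer: no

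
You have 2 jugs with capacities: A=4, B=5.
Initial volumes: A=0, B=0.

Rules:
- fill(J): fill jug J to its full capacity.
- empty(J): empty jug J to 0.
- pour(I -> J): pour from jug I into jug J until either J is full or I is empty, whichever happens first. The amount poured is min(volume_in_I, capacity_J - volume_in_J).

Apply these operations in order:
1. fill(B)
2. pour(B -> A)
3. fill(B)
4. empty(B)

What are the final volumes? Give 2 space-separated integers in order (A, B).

Step 1: fill(B) -> (A=0 B=5)
Step 2: pour(B -> A) -> (A=4 B=1)
Step 3: fill(B) -> (A=4 B=5)
Step 4: empty(B) -> (A=4 B=0)

Answer: 4 0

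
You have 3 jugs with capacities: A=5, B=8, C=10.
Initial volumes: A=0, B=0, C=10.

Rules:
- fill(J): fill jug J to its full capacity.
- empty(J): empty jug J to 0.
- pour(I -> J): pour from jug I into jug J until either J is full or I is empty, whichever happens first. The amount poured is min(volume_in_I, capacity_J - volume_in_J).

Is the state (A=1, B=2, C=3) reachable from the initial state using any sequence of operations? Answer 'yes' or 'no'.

BFS explored all 342 reachable states.
Reachable set includes: (0,0,0), (0,0,1), (0,0,2), (0,0,3), (0,0,4), (0,0,5), (0,0,6), (0,0,7), (0,0,8), (0,0,9), (0,0,10), (0,1,0) ...
Target (A=1, B=2, C=3) not in reachable set → no.

Answer: no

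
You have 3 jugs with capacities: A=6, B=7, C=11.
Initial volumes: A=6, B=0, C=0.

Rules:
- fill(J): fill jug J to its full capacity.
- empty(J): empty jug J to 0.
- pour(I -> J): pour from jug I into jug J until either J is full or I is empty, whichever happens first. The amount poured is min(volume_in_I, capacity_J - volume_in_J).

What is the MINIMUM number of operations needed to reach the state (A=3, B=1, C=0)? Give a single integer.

BFS from (A=6, B=0, C=0). One shortest path:
  1. fill(C) -> (A=6 B=0 C=11)
  2. pour(A -> B) -> (A=0 B=6 C=11)
  3. pour(C -> B) -> (A=0 B=7 C=10)
  4. empty(B) -> (A=0 B=0 C=10)
  5. pour(C -> B) -> (A=0 B=7 C=3)
  6. pour(B -> A) -> (A=6 B=1 C=3)
  7. empty(A) -> (A=0 B=1 C=3)
  8. pour(C -> A) -> (A=3 B=1 C=0)
Reached target in 8 moves.

Answer: 8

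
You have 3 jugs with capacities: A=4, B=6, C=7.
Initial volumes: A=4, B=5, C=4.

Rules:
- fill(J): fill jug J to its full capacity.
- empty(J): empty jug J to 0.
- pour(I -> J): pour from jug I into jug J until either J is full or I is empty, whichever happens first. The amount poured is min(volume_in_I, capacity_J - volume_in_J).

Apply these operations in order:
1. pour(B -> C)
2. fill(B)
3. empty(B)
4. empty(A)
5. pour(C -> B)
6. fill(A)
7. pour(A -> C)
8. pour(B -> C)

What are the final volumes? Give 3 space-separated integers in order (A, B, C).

Step 1: pour(B -> C) -> (A=4 B=2 C=7)
Step 2: fill(B) -> (A=4 B=6 C=7)
Step 3: empty(B) -> (A=4 B=0 C=7)
Step 4: empty(A) -> (A=0 B=0 C=7)
Step 5: pour(C -> B) -> (A=0 B=6 C=1)
Step 6: fill(A) -> (A=4 B=6 C=1)
Step 7: pour(A -> C) -> (A=0 B=6 C=5)
Step 8: pour(B -> C) -> (A=0 B=4 C=7)

Answer: 0 4 7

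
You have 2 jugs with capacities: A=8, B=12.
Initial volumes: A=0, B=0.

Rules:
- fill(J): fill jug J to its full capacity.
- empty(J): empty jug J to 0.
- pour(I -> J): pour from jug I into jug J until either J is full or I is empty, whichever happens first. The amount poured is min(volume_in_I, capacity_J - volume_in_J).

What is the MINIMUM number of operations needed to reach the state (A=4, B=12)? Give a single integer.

Answer: 4

Derivation:
BFS from (A=0, B=0). One shortest path:
  1. fill(A) -> (A=8 B=0)
  2. pour(A -> B) -> (A=0 B=8)
  3. fill(A) -> (A=8 B=8)
  4. pour(A -> B) -> (A=4 B=12)
Reached target in 4 moves.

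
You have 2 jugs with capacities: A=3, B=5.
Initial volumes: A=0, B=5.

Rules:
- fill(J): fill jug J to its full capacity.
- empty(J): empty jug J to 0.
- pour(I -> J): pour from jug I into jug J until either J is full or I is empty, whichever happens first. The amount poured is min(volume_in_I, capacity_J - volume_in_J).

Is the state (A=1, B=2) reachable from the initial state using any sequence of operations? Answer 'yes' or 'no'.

Answer: no

Derivation:
BFS explored all 16 reachable states.
Reachable set includes: (0,0), (0,1), (0,2), (0,3), (0,4), (0,5), (1,0), (1,5), (2,0), (2,5), (3,0), (3,1) ...
Target (A=1, B=2) not in reachable set → no.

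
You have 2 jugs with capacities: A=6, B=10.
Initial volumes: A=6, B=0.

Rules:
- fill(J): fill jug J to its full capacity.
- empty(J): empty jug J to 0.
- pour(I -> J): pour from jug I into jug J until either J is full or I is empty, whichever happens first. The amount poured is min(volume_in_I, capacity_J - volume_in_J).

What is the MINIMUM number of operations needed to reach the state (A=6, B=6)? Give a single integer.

Answer: 2

Derivation:
BFS from (A=6, B=0). One shortest path:
  1. pour(A -> B) -> (A=0 B=6)
  2. fill(A) -> (A=6 B=6)
Reached target in 2 moves.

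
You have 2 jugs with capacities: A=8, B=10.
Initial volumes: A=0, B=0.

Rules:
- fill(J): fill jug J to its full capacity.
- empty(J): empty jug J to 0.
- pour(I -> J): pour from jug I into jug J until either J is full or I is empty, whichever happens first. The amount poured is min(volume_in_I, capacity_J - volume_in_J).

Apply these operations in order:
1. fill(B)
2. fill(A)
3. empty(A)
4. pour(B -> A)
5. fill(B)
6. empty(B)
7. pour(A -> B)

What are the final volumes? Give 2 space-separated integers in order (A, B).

Step 1: fill(B) -> (A=0 B=10)
Step 2: fill(A) -> (A=8 B=10)
Step 3: empty(A) -> (A=0 B=10)
Step 4: pour(B -> A) -> (A=8 B=2)
Step 5: fill(B) -> (A=8 B=10)
Step 6: empty(B) -> (A=8 B=0)
Step 7: pour(A -> B) -> (A=0 B=8)

Answer: 0 8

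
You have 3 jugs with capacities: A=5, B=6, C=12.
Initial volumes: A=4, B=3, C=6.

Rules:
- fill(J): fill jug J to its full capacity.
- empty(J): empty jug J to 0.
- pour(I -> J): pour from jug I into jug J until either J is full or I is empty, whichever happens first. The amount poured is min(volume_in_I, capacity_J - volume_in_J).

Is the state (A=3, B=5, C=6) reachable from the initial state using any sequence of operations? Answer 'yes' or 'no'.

Answer: no

Derivation:
BFS explored all 327 reachable states.
Reachable set includes: (0,0,0), (0,0,1), (0,0,2), (0,0,3), (0,0,4), (0,0,5), (0,0,6), (0,0,7), (0,0,8), (0,0,9), (0,0,10), (0,0,11) ...
Target (A=3, B=5, C=6) not in reachable set → no.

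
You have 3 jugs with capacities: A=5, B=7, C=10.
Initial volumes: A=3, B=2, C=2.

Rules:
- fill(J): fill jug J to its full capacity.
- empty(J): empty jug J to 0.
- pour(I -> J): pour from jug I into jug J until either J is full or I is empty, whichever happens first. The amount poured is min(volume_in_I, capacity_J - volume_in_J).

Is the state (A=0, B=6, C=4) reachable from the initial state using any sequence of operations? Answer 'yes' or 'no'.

BFS from (A=3, B=2, C=2):
  1. empty(B) -> (A=3 B=0 C=2)
  2. pour(A -> B) -> (A=0 B=3 C=2)
  3. fill(A) -> (A=5 B=3 C=2)
  4. pour(A -> B) -> (A=1 B=7 C=2)
  5. pour(B -> C) -> (A=1 B=0 C=9)
  6. pour(A -> B) -> (A=0 B=1 C=9)
  7. pour(C -> A) -> (A=5 B=1 C=4)
  8. pour(A -> B) -> (A=0 B=6 C=4)
Target reached → yes.

Answer: yes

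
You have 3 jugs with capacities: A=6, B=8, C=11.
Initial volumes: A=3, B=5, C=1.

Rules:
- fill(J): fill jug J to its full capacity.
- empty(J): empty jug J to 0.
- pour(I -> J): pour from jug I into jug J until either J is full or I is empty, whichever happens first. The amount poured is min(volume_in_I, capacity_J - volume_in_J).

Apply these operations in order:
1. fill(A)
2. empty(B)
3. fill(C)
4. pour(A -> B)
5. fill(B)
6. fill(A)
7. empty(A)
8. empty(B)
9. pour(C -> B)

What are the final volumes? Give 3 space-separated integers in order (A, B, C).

Answer: 0 8 3

Derivation:
Step 1: fill(A) -> (A=6 B=5 C=1)
Step 2: empty(B) -> (A=6 B=0 C=1)
Step 3: fill(C) -> (A=6 B=0 C=11)
Step 4: pour(A -> B) -> (A=0 B=6 C=11)
Step 5: fill(B) -> (A=0 B=8 C=11)
Step 6: fill(A) -> (A=6 B=8 C=11)
Step 7: empty(A) -> (A=0 B=8 C=11)
Step 8: empty(B) -> (A=0 B=0 C=11)
Step 9: pour(C -> B) -> (A=0 B=8 C=3)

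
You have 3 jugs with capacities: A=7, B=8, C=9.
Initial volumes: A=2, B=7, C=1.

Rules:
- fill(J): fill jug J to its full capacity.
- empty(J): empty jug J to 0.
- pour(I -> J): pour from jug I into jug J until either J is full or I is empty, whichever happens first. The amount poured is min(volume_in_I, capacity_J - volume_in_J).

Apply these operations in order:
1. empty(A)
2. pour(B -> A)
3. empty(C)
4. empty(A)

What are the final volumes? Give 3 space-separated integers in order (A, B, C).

Answer: 0 0 0

Derivation:
Step 1: empty(A) -> (A=0 B=7 C=1)
Step 2: pour(B -> A) -> (A=7 B=0 C=1)
Step 3: empty(C) -> (A=7 B=0 C=0)
Step 4: empty(A) -> (A=0 B=0 C=0)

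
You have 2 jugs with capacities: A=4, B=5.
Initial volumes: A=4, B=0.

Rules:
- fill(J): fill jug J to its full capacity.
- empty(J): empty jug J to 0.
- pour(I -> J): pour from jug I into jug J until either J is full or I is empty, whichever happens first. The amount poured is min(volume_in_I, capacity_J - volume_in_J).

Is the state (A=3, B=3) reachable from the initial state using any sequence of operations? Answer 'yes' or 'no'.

BFS explored all 18 reachable states.
Reachable set includes: (0,0), (0,1), (0,2), (0,3), (0,4), (0,5), (1,0), (1,5), (2,0), (2,5), (3,0), (3,5) ...
Target (A=3, B=3) not in reachable set → no.

Answer: no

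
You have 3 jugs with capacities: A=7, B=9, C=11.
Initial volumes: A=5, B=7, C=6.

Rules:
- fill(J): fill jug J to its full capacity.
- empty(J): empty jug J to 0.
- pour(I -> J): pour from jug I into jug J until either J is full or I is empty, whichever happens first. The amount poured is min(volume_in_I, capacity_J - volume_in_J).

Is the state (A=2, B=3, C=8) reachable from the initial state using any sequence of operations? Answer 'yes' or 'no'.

BFS explored all 481 reachable states.
Reachable set includes: (0,0,0), (0,0,1), (0,0,2), (0,0,3), (0,0,4), (0,0,5), (0,0,6), (0,0,7), (0,0,8), (0,0,9), (0,0,10), (0,0,11) ...
Target (A=2, B=3, C=8) not in reachable set → no.

Answer: no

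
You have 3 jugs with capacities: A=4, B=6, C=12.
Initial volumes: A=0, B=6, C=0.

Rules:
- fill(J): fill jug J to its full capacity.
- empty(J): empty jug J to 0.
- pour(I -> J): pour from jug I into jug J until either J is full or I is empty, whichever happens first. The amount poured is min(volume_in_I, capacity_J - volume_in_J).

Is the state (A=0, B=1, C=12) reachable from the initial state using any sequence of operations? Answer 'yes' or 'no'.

Answer: no

Derivation:
BFS explored all 74 reachable states.
Reachable set includes: (0,0,0), (0,0,2), (0,0,4), (0,0,6), (0,0,8), (0,0,10), (0,0,12), (0,2,0), (0,2,2), (0,2,4), (0,2,6), (0,2,8) ...
Target (A=0, B=1, C=12) not in reachable set → no.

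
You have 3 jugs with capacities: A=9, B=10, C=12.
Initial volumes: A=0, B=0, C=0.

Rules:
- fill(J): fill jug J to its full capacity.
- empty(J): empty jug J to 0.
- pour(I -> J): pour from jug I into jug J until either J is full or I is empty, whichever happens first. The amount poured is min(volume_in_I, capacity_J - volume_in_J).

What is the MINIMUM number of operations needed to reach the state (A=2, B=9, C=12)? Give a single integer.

BFS from (A=0, B=0, C=0). One shortest path:
  1. fill(A) -> (A=9 B=0 C=0)
  2. fill(C) -> (A=9 B=0 C=12)
  3. pour(C -> B) -> (A=9 B=10 C=2)
  4. empty(B) -> (A=9 B=0 C=2)
  5. pour(A -> B) -> (A=0 B=9 C=2)
  6. pour(C -> A) -> (A=2 B=9 C=0)
  7. fill(C) -> (A=2 B=9 C=12)
Reached target in 7 moves.

Answer: 7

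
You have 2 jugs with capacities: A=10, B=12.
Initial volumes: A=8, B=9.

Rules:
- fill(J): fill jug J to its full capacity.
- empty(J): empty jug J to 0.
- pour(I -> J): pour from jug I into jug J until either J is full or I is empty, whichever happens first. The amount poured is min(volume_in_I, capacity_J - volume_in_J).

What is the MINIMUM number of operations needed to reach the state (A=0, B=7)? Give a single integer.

BFS from (A=8, B=9). One shortest path:
  1. pour(B -> A) -> (A=10 B=7)
  2. empty(A) -> (A=0 B=7)
Reached target in 2 moves.

Answer: 2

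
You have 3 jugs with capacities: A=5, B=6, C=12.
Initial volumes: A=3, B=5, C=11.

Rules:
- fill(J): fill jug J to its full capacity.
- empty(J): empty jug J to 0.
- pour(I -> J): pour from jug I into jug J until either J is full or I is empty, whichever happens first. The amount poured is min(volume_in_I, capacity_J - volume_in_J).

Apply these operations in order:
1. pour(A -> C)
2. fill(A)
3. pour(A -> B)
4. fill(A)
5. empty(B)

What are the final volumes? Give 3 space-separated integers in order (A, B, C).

Step 1: pour(A -> C) -> (A=2 B=5 C=12)
Step 2: fill(A) -> (A=5 B=5 C=12)
Step 3: pour(A -> B) -> (A=4 B=6 C=12)
Step 4: fill(A) -> (A=5 B=6 C=12)
Step 5: empty(B) -> (A=5 B=0 C=12)

Answer: 5 0 12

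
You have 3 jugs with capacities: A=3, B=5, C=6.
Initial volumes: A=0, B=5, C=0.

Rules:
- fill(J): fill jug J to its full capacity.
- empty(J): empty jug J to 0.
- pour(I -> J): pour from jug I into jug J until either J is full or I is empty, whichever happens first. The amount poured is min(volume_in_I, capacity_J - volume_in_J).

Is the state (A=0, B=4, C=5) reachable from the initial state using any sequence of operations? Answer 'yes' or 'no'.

Answer: yes

Derivation:
BFS from (A=0, B=5, C=0):
  1. empty(B) -> (A=0 B=0 C=0)
  2. fill(C) -> (A=0 B=0 C=6)
  3. pour(C -> B) -> (A=0 B=5 C=1)
  4. pour(C -> A) -> (A=1 B=5 C=0)
  5. pour(B -> C) -> (A=1 B=0 C=5)
  6. pour(A -> B) -> (A=0 B=1 C=5)
  7. fill(A) -> (A=3 B=1 C=5)
  8. pour(A -> B) -> (A=0 B=4 C=5)
Target reached → yes.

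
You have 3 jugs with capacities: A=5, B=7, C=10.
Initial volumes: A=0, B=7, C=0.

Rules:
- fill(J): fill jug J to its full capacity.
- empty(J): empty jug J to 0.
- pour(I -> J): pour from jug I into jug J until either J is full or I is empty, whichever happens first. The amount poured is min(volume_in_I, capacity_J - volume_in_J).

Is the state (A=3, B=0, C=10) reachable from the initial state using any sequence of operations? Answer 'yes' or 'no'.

BFS from (A=0, B=7, C=0):
  1. empty(B) -> (A=0 B=0 C=0)
  2. fill(C) -> (A=0 B=0 C=10)
  3. pour(C -> B) -> (A=0 B=7 C=3)
  4. empty(B) -> (A=0 B=0 C=3)
  5. pour(C -> A) -> (A=3 B=0 C=0)
  6. fill(C) -> (A=3 B=0 C=10)
Target reached → yes.

Answer: yes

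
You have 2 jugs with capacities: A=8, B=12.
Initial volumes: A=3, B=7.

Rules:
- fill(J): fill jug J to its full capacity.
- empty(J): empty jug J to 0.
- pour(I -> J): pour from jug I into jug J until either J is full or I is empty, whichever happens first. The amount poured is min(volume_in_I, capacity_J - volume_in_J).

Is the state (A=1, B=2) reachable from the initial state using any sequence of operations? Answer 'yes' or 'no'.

BFS explored all 31 reachable states.
Reachable set includes: (0,0), (0,2), (0,3), (0,4), (0,6), (0,7), (0,8), (0,10), (0,11), (0,12), (2,0), (2,12) ...
Target (A=1, B=2) not in reachable set → no.

Answer: no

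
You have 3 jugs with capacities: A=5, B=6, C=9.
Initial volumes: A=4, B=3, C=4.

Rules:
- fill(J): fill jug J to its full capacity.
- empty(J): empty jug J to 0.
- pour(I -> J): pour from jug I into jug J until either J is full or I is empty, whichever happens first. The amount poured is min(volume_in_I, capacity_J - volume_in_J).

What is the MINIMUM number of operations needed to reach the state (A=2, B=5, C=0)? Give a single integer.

Answer: 5

Derivation:
BFS from (A=4, B=3, C=4). One shortest path:
  1. empty(A) -> (A=0 B=3 C=4)
  2. pour(B -> A) -> (A=3 B=0 C=4)
  3. pour(C -> A) -> (A=5 B=0 C=2)
  4. pour(A -> B) -> (A=0 B=5 C=2)
  5. pour(C -> A) -> (A=2 B=5 C=0)
Reached target in 5 moves.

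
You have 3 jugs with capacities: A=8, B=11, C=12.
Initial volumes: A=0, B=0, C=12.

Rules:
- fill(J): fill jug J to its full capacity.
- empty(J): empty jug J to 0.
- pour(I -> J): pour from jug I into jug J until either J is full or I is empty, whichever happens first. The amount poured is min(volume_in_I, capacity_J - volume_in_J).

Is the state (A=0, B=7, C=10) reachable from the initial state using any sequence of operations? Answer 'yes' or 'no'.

BFS from (A=0, B=0, C=12):
  1. fill(A) -> (A=8 B=0 C=12)
  2. pour(C -> B) -> (A=8 B=11 C=1)
  3. empty(B) -> (A=8 B=0 C=1)
  4. pour(C -> B) -> (A=8 B=1 C=0)
  5. pour(A -> C) -> (A=0 B=1 C=8)
  6. fill(A) -> (A=8 B=1 C=8)
  7. pour(A -> C) -> (A=4 B=1 C=12)
  8. pour(C -> B) -> (A=4 B=11 C=2)
  9. pour(B -> A) -> (A=8 B=7 C=2)
  10. pour(A -> C) -> (A=0 B=7 C=10)
Target reached → yes.

Answer: yes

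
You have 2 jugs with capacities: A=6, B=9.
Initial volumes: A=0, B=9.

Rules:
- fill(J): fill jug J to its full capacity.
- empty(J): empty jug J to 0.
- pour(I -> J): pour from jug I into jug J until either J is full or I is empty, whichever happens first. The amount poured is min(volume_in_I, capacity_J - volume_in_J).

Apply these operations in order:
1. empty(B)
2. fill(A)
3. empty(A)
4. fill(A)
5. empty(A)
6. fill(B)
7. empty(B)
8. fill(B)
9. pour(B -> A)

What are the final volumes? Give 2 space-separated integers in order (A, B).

Answer: 6 3

Derivation:
Step 1: empty(B) -> (A=0 B=0)
Step 2: fill(A) -> (A=6 B=0)
Step 3: empty(A) -> (A=0 B=0)
Step 4: fill(A) -> (A=6 B=0)
Step 5: empty(A) -> (A=0 B=0)
Step 6: fill(B) -> (A=0 B=9)
Step 7: empty(B) -> (A=0 B=0)
Step 8: fill(B) -> (A=0 B=9)
Step 9: pour(B -> A) -> (A=6 B=3)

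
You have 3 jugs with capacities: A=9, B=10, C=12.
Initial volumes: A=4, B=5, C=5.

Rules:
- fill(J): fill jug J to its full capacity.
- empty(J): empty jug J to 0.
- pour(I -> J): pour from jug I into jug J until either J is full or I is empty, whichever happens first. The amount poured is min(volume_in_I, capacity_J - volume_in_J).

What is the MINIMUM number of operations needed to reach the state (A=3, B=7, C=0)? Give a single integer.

Answer: 6

Derivation:
BFS from (A=4, B=5, C=5). One shortest path:
  1. fill(A) -> (A=9 B=5 C=5)
  2. pour(A -> C) -> (A=2 B=5 C=12)
  3. pour(A -> B) -> (A=0 B=7 C=12)
  4. pour(C -> A) -> (A=9 B=7 C=3)
  5. empty(A) -> (A=0 B=7 C=3)
  6. pour(C -> A) -> (A=3 B=7 C=0)
Reached target in 6 moves.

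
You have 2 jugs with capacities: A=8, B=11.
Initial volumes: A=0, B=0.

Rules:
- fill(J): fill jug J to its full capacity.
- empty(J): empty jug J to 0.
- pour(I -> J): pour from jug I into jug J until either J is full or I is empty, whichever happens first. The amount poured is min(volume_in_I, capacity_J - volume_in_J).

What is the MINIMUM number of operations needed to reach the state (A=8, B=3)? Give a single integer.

Answer: 2

Derivation:
BFS from (A=0, B=0). One shortest path:
  1. fill(B) -> (A=0 B=11)
  2. pour(B -> A) -> (A=8 B=3)
Reached target in 2 moves.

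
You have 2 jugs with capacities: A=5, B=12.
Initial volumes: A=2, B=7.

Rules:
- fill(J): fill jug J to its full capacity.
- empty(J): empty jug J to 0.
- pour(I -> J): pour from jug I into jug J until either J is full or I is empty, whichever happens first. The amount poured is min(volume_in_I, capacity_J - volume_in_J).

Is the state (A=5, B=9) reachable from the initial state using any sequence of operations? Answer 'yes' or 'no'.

Answer: yes

Derivation:
BFS from (A=2, B=7):
  1. fill(B) -> (A=2 B=12)
  2. pour(B -> A) -> (A=5 B=9)
Target reached → yes.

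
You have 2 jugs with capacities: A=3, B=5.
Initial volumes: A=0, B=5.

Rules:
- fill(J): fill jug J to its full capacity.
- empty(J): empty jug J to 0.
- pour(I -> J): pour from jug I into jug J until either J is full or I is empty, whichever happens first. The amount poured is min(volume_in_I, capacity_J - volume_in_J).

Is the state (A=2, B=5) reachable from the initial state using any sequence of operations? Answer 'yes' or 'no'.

BFS from (A=0, B=5):
  1. pour(B -> A) -> (A=3 B=2)
  2. empty(A) -> (A=0 B=2)
  3. pour(B -> A) -> (A=2 B=0)
  4. fill(B) -> (A=2 B=5)
Target reached → yes.

Answer: yes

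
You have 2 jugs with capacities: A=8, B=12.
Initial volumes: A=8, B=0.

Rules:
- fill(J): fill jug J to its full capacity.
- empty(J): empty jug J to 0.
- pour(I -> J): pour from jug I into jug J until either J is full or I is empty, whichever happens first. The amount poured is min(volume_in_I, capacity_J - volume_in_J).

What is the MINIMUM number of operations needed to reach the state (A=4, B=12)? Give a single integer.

BFS from (A=8, B=0). One shortest path:
  1. pour(A -> B) -> (A=0 B=8)
  2. fill(A) -> (A=8 B=8)
  3. pour(A -> B) -> (A=4 B=12)
Reached target in 3 moves.

Answer: 3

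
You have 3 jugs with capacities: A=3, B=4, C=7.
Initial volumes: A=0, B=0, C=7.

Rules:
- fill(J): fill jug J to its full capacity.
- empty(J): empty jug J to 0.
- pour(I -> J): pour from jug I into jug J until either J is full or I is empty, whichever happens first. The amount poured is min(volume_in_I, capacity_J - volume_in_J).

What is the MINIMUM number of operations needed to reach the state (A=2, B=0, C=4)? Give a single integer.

Answer: 5

Derivation:
BFS from (A=0, B=0, C=7). One shortest path:
  1. fill(A) -> (A=3 B=0 C=7)
  2. pour(A -> B) -> (A=0 B=3 C=7)
  3. pour(C -> A) -> (A=3 B=3 C=4)
  4. pour(A -> B) -> (A=2 B=4 C=4)
  5. empty(B) -> (A=2 B=0 C=4)
Reached target in 5 moves.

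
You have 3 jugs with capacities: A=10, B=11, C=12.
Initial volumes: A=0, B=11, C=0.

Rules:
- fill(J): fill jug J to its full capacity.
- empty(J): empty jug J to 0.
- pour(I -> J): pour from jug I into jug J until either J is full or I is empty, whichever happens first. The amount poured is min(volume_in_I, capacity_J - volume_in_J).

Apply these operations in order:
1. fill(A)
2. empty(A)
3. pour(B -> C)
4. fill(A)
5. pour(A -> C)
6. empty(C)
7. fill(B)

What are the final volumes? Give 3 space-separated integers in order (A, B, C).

Answer: 9 11 0

Derivation:
Step 1: fill(A) -> (A=10 B=11 C=0)
Step 2: empty(A) -> (A=0 B=11 C=0)
Step 3: pour(B -> C) -> (A=0 B=0 C=11)
Step 4: fill(A) -> (A=10 B=0 C=11)
Step 5: pour(A -> C) -> (A=9 B=0 C=12)
Step 6: empty(C) -> (A=9 B=0 C=0)
Step 7: fill(B) -> (A=9 B=11 C=0)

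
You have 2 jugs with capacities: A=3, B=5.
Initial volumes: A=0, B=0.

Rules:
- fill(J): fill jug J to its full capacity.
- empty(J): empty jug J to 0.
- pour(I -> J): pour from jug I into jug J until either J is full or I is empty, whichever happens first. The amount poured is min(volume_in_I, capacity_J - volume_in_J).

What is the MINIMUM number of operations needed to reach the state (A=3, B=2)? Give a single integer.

Answer: 2

Derivation:
BFS from (A=0, B=0). One shortest path:
  1. fill(B) -> (A=0 B=5)
  2. pour(B -> A) -> (A=3 B=2)
Reached target in 2 moves.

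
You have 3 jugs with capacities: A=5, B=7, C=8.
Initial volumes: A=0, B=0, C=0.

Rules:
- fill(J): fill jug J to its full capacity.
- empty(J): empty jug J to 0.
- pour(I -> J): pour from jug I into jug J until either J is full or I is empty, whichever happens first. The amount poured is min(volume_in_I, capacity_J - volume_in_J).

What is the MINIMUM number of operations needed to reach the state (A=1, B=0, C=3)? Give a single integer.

BFS from (A=0, B=0, C=0). One shortest path:
  1. fill(C) -> (A=0 B=0 C=8)
  2. pour(C -> A) -> (A=5 B=0 C=3)
  3. empty(A) -> (A=0 B=0 C=3)
  4. pour(C -> B) -> (A=0 B=3 C=0)
  5. fill(C) -> (A=0 B=3 C=8)
  6. pour(C -> A) -> (A=5 B=3 C=3)
  7. pour(A -> B) -> (A=1 B=7 C=3)
  8. empty(B) -> (A=1 B=0 C=3)
Reached target in 8 moves.

Answer: 8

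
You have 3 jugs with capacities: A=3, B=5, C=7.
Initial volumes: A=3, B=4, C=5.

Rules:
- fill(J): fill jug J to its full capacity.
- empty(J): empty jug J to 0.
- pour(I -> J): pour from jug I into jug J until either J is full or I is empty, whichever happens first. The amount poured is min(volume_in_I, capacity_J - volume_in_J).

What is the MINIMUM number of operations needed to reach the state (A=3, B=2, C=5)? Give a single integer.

Answer: 3

Derivation:
BFS from (A=3, B=4, C=5). One shortest path:
  1. empty(A) -> (A=0 B=4 C=5)
  2. fill(B) -> (A=0 B=5 C=5)
  3. pour(B -> A) -> (A=3 B=2 C=5)
Reached target in 3 moves.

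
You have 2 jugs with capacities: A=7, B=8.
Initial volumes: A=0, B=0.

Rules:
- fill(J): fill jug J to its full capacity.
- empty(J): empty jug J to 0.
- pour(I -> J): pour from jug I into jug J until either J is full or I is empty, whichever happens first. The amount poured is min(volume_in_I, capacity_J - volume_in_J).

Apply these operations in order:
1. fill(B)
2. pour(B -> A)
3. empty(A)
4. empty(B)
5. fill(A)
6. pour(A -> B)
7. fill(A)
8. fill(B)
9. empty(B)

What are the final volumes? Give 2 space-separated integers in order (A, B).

Step 1: fill(B) -> (A=0 B=8)
Step 2: pour(B -> A) -> (A=7 B=1)
Step 3: empty(A) -> (A=0 B=1)
Step 4: empty(B) -> (A=0 B=0)
Step 5: fill(A) -> (A=7 B=0)
Step 6: pour(A -> B) -> (A=0 B=7)
Step 7: fill(A) -> (A=7 B=7)
Step 8: fill(B) -> (A=7 B=8)
Step 9: empty(B) -> (A=7 B=0)

Answer: 7 0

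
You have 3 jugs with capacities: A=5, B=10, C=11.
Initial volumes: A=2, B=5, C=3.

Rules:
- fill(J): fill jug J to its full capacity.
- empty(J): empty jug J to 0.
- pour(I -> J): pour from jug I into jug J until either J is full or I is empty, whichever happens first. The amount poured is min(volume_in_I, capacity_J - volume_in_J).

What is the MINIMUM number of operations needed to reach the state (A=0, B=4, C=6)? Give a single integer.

BFS from (A=2, B=5, C=3). One shortest path:
  1. fill(B) -> (A=2 B=10 C=3)
  2. pour(A -> C) -> (A=0 B=10 C=5)
  3. pour(B -> C) -> (A=0 B=4 C=11)
  4. pour(C -> A) -> (A=5 B=4 C=6)
  5. empty(A) -> (A=0 B=4 C=6)
Reached target in 5 moves.

Answer: 5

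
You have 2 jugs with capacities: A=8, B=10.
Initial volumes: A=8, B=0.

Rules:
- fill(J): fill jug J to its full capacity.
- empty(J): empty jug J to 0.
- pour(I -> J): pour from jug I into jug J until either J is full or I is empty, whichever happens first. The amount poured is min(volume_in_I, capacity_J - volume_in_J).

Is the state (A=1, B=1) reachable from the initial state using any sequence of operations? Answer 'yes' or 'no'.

BFS explored all 18 reachable states.
Reachable set includes: (0,0), (0,2), (0,4), (0,6), (0,8), (0,10), (2,0), (2,10), (4,0), (4,10), (6,0), (6,10) ...
Target (A=1, B=1) not in reachable set → no.

Answer: no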